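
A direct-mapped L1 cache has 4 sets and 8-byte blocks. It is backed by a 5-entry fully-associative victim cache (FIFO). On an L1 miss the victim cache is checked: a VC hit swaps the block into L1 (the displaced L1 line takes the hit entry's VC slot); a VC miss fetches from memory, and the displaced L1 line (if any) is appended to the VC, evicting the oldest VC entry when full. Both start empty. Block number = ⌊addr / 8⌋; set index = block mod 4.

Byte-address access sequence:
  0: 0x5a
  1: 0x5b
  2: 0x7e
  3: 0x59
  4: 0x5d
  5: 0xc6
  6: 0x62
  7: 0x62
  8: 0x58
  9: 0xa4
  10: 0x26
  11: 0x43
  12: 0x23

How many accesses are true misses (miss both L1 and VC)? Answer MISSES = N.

#0 0x5a→b11/s3 MISS; vc=[]
#1 0x5b→b11/s3 L1-HIT; vc=[]
#2 0x7e→b15/s3 MISS; vc=[11]
#3 0x59→b11/s3 VC-HIT; vc=[15]
#4 0x5d→b11/s3 L1-HIT; vc=[15]
#5 0xc6→b24/s0 MISS; vc=[15]
#6 0x62→b12/s0 MISS; vc=[15,24]
#7 0x62→b12/s0 L1-HIT; vc=[15,24]
#8 0x58→b11/s3 L1-HIT; vc=[15,24]
#9 0xa4→b20/s0 MISS; vc=[15,24,12]
#10 0x26→b4/s0 MISS; vc=[15,24,12,20]
#11 0x43→b8/s0 MISS; vc=[15,24,12,20,4]
#12 0x23→b4/s0 VC-HIT; vc=[15,24,12,20,8]

MISSES = 7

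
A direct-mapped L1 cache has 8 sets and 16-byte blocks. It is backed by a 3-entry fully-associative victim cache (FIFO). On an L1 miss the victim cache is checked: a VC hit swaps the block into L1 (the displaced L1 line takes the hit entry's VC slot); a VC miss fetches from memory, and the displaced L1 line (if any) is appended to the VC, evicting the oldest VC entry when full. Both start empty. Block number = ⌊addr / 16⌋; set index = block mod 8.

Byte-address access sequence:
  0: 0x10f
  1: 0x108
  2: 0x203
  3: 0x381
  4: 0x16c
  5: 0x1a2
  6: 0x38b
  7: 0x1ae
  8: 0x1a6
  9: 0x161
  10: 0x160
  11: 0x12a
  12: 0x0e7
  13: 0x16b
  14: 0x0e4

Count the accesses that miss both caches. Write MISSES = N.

MISSES = 7

0: 0x10f (blk 16, set 0) → MISS  vc=[]
1: 0x108 (blk 16, set 0) → L1-HIT  vc=[]
2: 0x203 (blk 32, set 0) → MISS  vc=[16]
3: 0x381 (blk 56, set 0) → MISS  vc=[16, 32]
4: 0x16c (blk 22, set 6) → MISS  vc=[16, 32]
5: 0x1a2 (blk 26, set 2) → MISS  vc=[16, 32]
6: 0x38b (blk 56, set 0) → L1-HIT  vc=[16, 32]
7: 0x1ae (blk 26, set 2) → L1-HIT  vc=[16, 32]
8: 0x1a6 (blk 26, set 2) → L1-HIT  vc=[16, 32]
9: 0x161 (blk 22, set 6) → L1-HIT  vc=[16, 32]
10: 0x160 (blk 22, set 6) → L1-HIT  vc=[16, 32]
11: 0x12a (blk 18, set 2) → MISS  vc=[16, 32, 26]
12: 0xe7 (blk 14, set 6) → MISS  vc=[32, 26, 22]
13: 0x16b (blk 22, set 6) → VC-HIT  vc=[32, 26, 14]
14: 0xe4 (blk 14, set 6) → VC-HIT  vc=[32, 26, 22]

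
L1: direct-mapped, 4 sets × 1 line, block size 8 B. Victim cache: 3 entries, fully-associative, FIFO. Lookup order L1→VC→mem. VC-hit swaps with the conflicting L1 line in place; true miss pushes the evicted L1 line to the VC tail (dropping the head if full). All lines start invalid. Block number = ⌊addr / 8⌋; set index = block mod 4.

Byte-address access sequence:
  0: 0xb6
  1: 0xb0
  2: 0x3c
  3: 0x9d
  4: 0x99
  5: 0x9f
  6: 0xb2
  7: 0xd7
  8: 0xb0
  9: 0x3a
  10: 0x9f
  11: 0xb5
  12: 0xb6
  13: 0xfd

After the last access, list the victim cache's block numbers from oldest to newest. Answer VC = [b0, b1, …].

#0 0xb6→b22/s2 MISS; vc=[]
#1 0xb0→b22/s2 L1-HIT; vc=[]
#2 0x3c→b7/s3 MISS; vc=[]
#3 0x9d→b19/s3 MISS; vc=[7]
#4 0x99→b19/s3 L1-HIT; vc=[7]
#5 0x9f→b19/s3 L1-HIT; vc=[7]
#6 0xb2→b22/s2 L1-HIT; vc=[7]
#7 0xd7→b26/s2 MISS; vc=[7,22]
#8 0xb0→b22/s2 VC-HIT; vc=[7,26]
#9 0x3a→b7/s3 VC-HIT; vc=[19,26]
#10 0x9f→b19/s3 VC-HIT; vc=[7,26]
#11 0xb5→b22/s2 L1-HIT; vc=[7,26]
#12 0xb6→b22/s2 L1-HIT; vc=[7,26]
#13 0xfd→b31/s3 MISS; vc=[7,26,19]

VC = [7, 26, 19]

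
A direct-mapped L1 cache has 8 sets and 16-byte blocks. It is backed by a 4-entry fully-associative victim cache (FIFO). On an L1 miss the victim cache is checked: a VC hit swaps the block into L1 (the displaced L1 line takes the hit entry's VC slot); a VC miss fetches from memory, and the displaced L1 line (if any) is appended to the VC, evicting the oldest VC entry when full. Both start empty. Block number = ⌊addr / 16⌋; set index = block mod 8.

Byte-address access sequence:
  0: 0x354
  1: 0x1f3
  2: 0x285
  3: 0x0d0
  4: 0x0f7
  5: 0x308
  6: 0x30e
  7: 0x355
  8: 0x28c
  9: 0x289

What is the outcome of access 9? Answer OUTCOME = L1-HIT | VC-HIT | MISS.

#0 0x354→b53/s5 MISS; vc=[]
#1 0x1f3→b31/s7 MISS; vc=[]
#2 0x285→b40/s0 MISS; vc=[]
#3 0xd0→b13/s5 MISS; vc=[53]
#4 0xf7→b15/s7 MISS; vc=[53,31]
#5 0x308→b48/s0 MISS; vc=[53,31,40]
#6 0x30e→b48/s0 L1-HIT; vc=[53,31,40]
#7 0x355→b53/s5 VC-HIT; vc=[13,31,40]
#8 0x28c→b40/s0 VC-HIT; vc=[13,31,48]
#9 0x289→b40/s0 L1-HIT; vc=[13,31,48]

OUTCOME = L1-HIT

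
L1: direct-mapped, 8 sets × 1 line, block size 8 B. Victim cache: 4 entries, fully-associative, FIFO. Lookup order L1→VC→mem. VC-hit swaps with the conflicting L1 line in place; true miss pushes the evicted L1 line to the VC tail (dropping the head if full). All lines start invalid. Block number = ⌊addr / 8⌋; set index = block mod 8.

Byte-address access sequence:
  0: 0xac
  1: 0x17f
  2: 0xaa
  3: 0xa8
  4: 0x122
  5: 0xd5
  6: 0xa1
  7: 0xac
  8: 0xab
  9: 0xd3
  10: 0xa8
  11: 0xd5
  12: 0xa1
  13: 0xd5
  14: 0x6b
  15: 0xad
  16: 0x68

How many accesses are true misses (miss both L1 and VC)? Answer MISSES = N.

0: 0xac (blk 21, set 5) → MISS  vc=[]
1: 0x17f (blk 47, set 7) → MISS  vc=[]
2: 0xaa (blk 21, set 5) → L1-HIT  vc=[]
3: 0xa8 (blk 21, set 5) → L1-HIT  vc=[]
4: 0x122 (blk 36, set 4) → MISS  vc=[]
5: 0xd5 (blk 26, set 2) → MISS  vc=[]
6: 0xa1 (blk 20, set 4) → MISS  vc=[36]
7: 0xac (blk 21, set 5) → L1-HIT  vc=[36]
8: 0xab (blk 21, set 5) → L1-HIT  vc=[36]
9: 0xd3 (blk 26, set 2) → L1-HIT  vc=[36]
10: 0xa8 (blk 21, set 5) → L1-HIT  vc=[36]
11: 0xd5 (blk 26, set 2) → L1-HIT  vc=[36]
12: 0xa1 (blk 20, set 4) → L1-HIT  vc=[36]
13: 0xd5 (blk 26, set 2) → L1-HIT  vc=[36]
14: 0x6b (blk 13, set 5) → MISS  vc=[36, 21]
15: 0xad (blk 21, set 5) → VC-HIT  vc=[36, 13]
16: 0x68 (blk 13, set 5) → VC-HIT  vc=[36, 21]

MISSES = 6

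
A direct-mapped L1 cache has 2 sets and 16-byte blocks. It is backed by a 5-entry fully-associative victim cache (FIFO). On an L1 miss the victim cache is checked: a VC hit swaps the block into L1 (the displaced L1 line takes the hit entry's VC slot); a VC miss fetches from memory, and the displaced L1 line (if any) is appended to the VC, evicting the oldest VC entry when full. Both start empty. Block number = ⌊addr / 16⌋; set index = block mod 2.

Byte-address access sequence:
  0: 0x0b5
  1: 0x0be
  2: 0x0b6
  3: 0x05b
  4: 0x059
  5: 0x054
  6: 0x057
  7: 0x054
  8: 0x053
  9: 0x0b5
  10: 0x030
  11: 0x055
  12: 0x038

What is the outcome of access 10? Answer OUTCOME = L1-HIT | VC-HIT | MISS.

#0 0xb5→b11/s1 MISS; vc=[]
#1 0xbe→b11/s1 L1-HIT; vc=[]
#2 0xb6→b11/s1 L1-HIT; vc=[]
#3 0x5b→b5/s1 MISS; vc=[11]
#4 0x59→b5/s1 L1-HIT; vc=[11]
#5 0x54→b5/s1 L1-HIT; vc=[11]
#6 0x57→b5/s1 L1-HIT; vc=[11]
#7 0x54→b5/s1 L1-HIT; vc=[11]
#8 0x53→b5/s1 L1-HIT; vc=[11]
#9 0xb5→b11/s1 VC-HIT; vc=[5]
#10 0x30→b3/s1 MISS; vc=[5,11]
#11 0x55→b5/s1 VC-HIT; vc=[3,11]
#12 0x38→b3/s1 VC-HIT; vc=[5,11]

OUTCOME = MISS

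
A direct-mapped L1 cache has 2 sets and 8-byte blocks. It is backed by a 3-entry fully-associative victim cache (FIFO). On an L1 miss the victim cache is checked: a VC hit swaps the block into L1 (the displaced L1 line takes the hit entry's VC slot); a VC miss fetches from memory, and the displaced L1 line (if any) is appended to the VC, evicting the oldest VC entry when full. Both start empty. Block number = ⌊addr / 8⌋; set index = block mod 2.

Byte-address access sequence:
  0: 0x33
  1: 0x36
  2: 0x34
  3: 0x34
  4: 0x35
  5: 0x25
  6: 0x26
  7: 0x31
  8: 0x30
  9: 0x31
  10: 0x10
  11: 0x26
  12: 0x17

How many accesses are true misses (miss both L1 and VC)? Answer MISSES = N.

MISSES = 3

  [0] addr=0x33 blk=6 s=0: MISS | VC []
  [1] addr=0x36 blk=6 s=0: L1-HIT | VC []
  [2] addr=0x34 blk=6 s=0: L1-HIT | VC []
  [3] addr=0x34 blk=6 s=0: L1-HIT | VC []
  [4] addr=0x35 blk=6 s=0: L1-HIT | VC []
  [5] addr=0x25 blk=4 s=0: MISS | VC [6]
  [6] addr=0x26 blk=4 s=0: L1-HIT | VC [6]
  [7] addr=0x31 blk=6 s=0: VC-HIT | VC [4]
  [8] addr=0x30 blk=6 s=0: L1-HIT | VC [4]
  [9] addr=0x31 blk=6 s=0: L1-HIT | VC [4]
  [10] addr=0x10 blk=2 s=0: MISS | VC [4, 6]
  [11] addr=0x26 blk=4 s=0: VC-HIT | VC [2, 6]
  [12] addr=0x17 blk=2 s=0: VC-HIT | VC [4, 6]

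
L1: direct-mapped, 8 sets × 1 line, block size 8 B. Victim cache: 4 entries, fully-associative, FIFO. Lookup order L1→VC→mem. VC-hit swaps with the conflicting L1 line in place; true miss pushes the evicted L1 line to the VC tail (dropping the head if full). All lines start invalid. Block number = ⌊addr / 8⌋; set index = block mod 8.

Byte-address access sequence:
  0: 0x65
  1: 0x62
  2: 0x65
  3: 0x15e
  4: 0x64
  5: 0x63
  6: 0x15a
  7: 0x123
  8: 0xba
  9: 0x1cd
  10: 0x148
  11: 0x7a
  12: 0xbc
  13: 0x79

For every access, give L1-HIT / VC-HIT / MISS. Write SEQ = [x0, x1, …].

0: 0x65 (blk 12, set 4) → MISS  vc=[]
1: 0x62 (blk 12, set 4) → L1-HIT  vc=[]
2: 0x65 (blk 12, set 4) → L1-HIT  vc=[]
3: 0x15e (blk 43, set 3) → MISS  vc=[]
4: 0x64 (blk 12, set 4) → L1-HIT  vc=[]
5: 0x63 (blk 12, set 4) → L1-HIT  vc=[]
6: 0x15a (blk 43, set 3) → L1-HIT  vc=[]
7: 0x123 (blk 36, set 4) → MISS  vc=[12]
8: 0xba (blk 23, set 7) → MISS  vc=[12]
9: 0x1cd (blk 57, set 1) → MISS  vc=[12]
10: 0x148 (blk 41, set 1) → MISS  vc=[12, 57]
11: 0x7a (blk 15, set 7) → MISS  vc=[12, 57, 23]
12: 0xbc (blk 23, set 7) → VC-HIT  vc=[12, 57, 15]
13: 0x79 (blk 15, set 7) → VC-HIT  vc=[12, 57, 23]

SEQ = [MISS, L1-HIT, L1-HIT, MISS, L1-HIT, L1-HIT, L1-HIT, MISS, MISS, MISS, MISS, MISS, VC-HIT, VC-HIT]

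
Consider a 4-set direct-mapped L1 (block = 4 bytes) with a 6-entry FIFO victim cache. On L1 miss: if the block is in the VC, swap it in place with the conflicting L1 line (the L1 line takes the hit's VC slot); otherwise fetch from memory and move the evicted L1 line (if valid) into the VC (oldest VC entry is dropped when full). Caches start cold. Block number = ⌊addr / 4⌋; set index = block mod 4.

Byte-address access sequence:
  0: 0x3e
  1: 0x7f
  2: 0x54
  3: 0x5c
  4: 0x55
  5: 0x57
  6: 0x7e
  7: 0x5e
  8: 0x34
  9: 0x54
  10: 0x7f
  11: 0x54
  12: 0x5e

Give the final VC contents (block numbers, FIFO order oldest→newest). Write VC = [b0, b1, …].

VC = [15, 31, 13]

  [0] addr=0x3e blk=15 s=3: MISS | VC []
  [1] addr=0x7f blk=31 s=3: MISS | VC [15]
  [2] addr=0x54 blk=21 s=1: MISS | VC [15]
  [3] addr=0x5c blk=23 s=3: MISS | VC [15, 31]
  [4] addr=0x55 blk=21 s=1: L1-HIT | VC [15, 31]
  [5] addr=0x57 blk=21 s=1: L1-HIT | VC [15, 31]
  [6] addr=0x7e blk=31 s=3: VC-HIT | VC [15, 23]
  [7] addr=0x5e blk=23 s=3: VC-HIT | VC [15, 31]
  [8] addr=0x34 blk=13 s=1: MISS | VC [15, 31, 21]
  [9] addr=0x54 blk=21 s=1: VC-HIT | VC [15, 31, 13]
  [10] addr=0x7f blk=31 s=3: VC-HIT | VC [15, 23, 13]
  [11] addr=0x54 blk=21 s=1: L1-HIT | VC [15, 23, 13]
  [12] addr=0x5e blk=23 s=3: VC-HIT | VC [15, 31, 13]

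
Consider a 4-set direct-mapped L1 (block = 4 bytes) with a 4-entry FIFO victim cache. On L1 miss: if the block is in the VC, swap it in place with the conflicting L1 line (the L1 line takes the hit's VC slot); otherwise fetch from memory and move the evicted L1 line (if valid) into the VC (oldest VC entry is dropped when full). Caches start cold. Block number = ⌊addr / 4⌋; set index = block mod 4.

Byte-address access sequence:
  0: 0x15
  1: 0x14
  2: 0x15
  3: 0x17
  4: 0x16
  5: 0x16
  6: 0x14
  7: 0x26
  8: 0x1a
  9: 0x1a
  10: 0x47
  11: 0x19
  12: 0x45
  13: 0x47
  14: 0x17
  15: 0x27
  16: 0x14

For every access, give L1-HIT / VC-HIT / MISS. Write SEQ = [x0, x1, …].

#0 0x15→b5/s1 MISS; vc=[]
#1 0x14→b5/s1 L1-HIT; vc=[]
#2 0x15→b5/s1 L1-HIT; vc=[]
#3 0x17→b5/s1 L1-HIT; vc=[]
#4 0x16→b5/s1 L1-HIT; vc=[]
#5 0x16→b5/s1 L1-HIT; vc=[]
#6 0x14→b5/s1 L1-HIT; vc=[]
#7 0x26→b9/s1 MISS; vc=[5]
#8 0x1a→b6/s2 MISS; vc=[5]
#9 0x1a→b6/s2 L1-HIT; vc=[5]
#10 0x47→b17/s1 MISS; vc=[5,9]
#11 0x19→b6/s2 L1-HIT; vc=[5,9]
#12 0x45→b17/s1 L1-HIT; vc=[5,9]
#13 0x47→b17/s1 L1-HIT; vc=[5,9]
#14 0x17→b5/s1 VC-HIT; vc=[17,9]
#15 0x27→b9/s1 VC-HIT; vc=[17,5]
#16 0x14→b5/s1 VC-HIT; vc=[17,9]

SEQ = [MISS, L1-HIT, L1-HIT, L1-HIT, L1-HIT, L1-HIT, L1-HIT, MISS, MISS, L1-HIT, MISS, L1-HIT, L1-HIT, L1-HIT, VC-HIT, VC-HIT, VC-HIT]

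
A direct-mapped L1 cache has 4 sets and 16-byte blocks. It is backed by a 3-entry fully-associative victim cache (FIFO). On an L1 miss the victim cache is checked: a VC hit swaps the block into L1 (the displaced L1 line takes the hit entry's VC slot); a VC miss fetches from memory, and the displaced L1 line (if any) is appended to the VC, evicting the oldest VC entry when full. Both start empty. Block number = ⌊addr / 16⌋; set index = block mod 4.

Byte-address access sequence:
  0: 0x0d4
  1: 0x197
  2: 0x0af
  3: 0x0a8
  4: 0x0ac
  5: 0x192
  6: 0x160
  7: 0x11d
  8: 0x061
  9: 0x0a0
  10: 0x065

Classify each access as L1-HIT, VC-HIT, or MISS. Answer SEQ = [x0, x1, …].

SEQ = [MISS, MISS, MISS, L1-HIT, L1-HIT, L1-HIT, MISS, MISS, MISS, VC-HIT, VC-HIT]

  [0] addr=0xd4 blk=13 s=1: MISS | VC []
  [1] addr=0x197 blk=25 s=1: MISS | VC [13]
  [2] addr=0xaf blk=10 s=2: MISS | VC [13]
  [3] addr=0xa8 blk=10 s=2: L1-HIT | VC [13]
  [4] addr=0xac blk=10 s=2: L1-HIT | VC [13]
  [5] addr=0x192 blk=25 s=1: L1-HIT | VC [13]
  [6] addr=0x160 blk=22 s=2: MISS | VC [13, 10]
  [7] addr=0x11d blk=17 s=1: MISS | VC [13, 10, 25]
  [8] addr=0x61 blk=6 s=2: MISS | VC [10, 25, 22]
  [9] addr=0xa0 blk=10 s=2: VC-HIT | VC [6, 25, 22]
  [10] addr=0x65 blk=6 s=2: VC-HIT | VC [10, 25, 22]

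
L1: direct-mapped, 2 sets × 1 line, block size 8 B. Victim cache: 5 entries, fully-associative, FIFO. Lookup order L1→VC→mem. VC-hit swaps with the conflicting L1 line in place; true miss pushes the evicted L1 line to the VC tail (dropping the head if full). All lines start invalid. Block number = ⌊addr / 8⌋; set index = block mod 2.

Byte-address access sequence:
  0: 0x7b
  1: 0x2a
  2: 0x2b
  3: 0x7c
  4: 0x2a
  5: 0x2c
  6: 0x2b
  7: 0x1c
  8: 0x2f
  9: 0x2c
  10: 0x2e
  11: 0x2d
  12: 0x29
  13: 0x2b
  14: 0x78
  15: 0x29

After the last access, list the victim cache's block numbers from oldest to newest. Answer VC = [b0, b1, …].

  [0] addr=0x7b blk=15 s=1: MISS | VC []
  [1] addr=0x2a blk=5 s=1: MISS | VC [15]
  [2] addr=0x2b blk=5 s=1: L1-HIT | VC [15]
  [3] addr=0x7c blk=15 s=1: VC-HIT | VC [5]
  [4] addr=0x2a blk=5 s=1: VC-HIT | VC [15]
  [5] addr=0x2c blk=5 s=1: L1-HIT | VC [15]
  [6] addr=0x2b blk=5 s=1: L1-HIT | VC [15]
  [7] addr=0x1c blk=3 s=1: MISS | VC [15, 5]
  [8] addr=0x2f blk=5 s=1: VC-HIT | VC [15, 3]
  [9] addr=0x2c blk=5 s=1: L1-HIT | VC [15, 3]
  [10] addr=0x2e blk=5 s=1: L1-HIT | VC [15, 3]
  [11] addr=0x2d blk=5 s=1: L1-HIT | VC [15, 3]
  [12] addr=0x29 blk=5 s=1: L1-HIT | VC [15, 3]
  [13] addr=0x2b blk=5 s=1: L1-HIT | VC [15, 3]
  [14] addr=0x78 blk=15 s=1: VC-HIT | VC [5, 3]
  [15] addr=0x29 blk=5 s=1: VC-HIT | VC [15, 3]

VC = [15, 3]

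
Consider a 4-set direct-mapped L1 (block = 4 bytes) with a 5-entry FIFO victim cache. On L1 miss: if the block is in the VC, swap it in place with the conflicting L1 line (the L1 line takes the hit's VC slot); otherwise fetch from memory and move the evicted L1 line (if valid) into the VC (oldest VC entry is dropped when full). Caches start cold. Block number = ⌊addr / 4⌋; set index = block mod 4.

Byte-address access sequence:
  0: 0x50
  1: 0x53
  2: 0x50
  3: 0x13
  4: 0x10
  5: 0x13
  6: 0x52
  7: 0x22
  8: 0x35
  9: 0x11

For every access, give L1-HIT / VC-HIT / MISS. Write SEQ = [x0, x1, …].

#0 0x50→b20/s0 MISS; vc=[]
#1 0x53→b20/s0 L1-HIT; vc=[]
#2 0x50→b20/s0 L1-HIT; vc=[]
#3 0x13→b4/s0 MISS; vc=[20]
#4 0x10→b4/s0 L1-HIT; vc=[20]
#5 0x13→b4/s0 L1-HIT; vc=[20]
#6 0x52→b20/s0 VC-HIT; vc=[4]
#7 0x22→b8/s0 MISS; vc=[4,20]
#8 0x35→b13/s1 MISS; vc=[4,20]
#9 0x11→b4/s0 VC-HIT; vc=[8,20]

SEQ = [MISS, L1-HIT, L1-HIT, MISS, L1-HIT, L1-HIT, VC-HIT, MISS, MISS, VC-HIT]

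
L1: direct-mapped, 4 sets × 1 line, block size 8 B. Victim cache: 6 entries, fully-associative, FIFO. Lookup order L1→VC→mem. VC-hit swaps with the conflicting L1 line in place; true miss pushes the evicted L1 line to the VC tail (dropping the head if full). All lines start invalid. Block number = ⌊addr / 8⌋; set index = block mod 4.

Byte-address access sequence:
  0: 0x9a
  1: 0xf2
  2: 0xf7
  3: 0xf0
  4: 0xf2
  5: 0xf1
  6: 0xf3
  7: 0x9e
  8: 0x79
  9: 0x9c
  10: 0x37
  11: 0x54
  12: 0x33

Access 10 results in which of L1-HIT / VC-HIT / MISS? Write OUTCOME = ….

  [0] addr=0x9a blk=19 s=3: MISS | VC []
  [1] addr=0xf2 blk=30 s=2: MISS | VC []
  [2] addr=0xf7 blk=30 s=2: L1-HIT | VC []
  [3] addr=0xf0 blk=30 s=2: L1-HIT | VC []
  [4] addr=0xf2 blk=30 s=2: L1-HIT | VC []
  [5] addr=0xf1 blk=30 s=2: L1-HIT | VC []
  [6] addr=0xf3 blk=30 s=2: L1-HIT | VC []
  [7] addr=0x9e blk=19 s=3: L1-HIT | VC []
  [8] addr=0x79 blk=15 s=3: MISS | VC [19]
  [9] addr=0x9c blk=19 s=3: VC-HIT | VC [15]
  [10] addr=0x37 blk=6 s=2: MISS | VC [15, 30]
  [11] addr=0x54 blk=10 s=2: MISS | VC [15, 30, 6]
  [12] addr=0x33 blk=6 s=2: VC-HIT | VC [15, 30, 10]

OUTCOME = MISS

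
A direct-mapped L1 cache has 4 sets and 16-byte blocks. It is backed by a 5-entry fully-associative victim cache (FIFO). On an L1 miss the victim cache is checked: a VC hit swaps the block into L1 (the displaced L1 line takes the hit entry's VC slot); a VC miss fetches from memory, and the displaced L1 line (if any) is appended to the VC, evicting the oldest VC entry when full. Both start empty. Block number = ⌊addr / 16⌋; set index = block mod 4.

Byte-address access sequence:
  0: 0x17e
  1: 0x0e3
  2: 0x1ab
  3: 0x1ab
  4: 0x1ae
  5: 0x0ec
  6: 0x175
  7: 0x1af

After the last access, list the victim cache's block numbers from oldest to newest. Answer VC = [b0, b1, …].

VC = [14]

  [0] addr=0x17e blk=23 s=3: MISS | VC []
  [1] addr=0xe3 blk=14 s=2: MISS | VC []
  [2] addr=0x1ab blk=26 s=2: MISS | VC [14]
  [3] addr=0x1ab blk=26 s=2: L1-HIT | VC [14]
  [4] addr=0x1ae blk=26 s=2: L1-HIT | VC [14]
  [5] addr=0xec blk=14 s=2: VC-HIT | VC [26]
  [6] addr=0x175 blk=23 s=3: L1-HIT | VC [26]
  [7] addr=0x1af blk=26 s=2: VC-HIT | VC [14]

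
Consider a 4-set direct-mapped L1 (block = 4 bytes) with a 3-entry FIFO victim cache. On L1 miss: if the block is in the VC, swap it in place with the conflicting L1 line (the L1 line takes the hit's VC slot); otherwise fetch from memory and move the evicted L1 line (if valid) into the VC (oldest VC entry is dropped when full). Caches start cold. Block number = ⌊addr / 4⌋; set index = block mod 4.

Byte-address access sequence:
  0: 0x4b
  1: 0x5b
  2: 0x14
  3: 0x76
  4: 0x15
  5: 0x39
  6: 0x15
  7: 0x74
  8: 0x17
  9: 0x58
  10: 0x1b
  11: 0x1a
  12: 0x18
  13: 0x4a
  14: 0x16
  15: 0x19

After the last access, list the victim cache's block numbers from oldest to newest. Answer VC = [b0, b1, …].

VC = [14, 22, 18]

0: 0x4b (blk 18, set 2) → MISS  vc=[]
1: 0x5b (blk 22, set 2) → MISS  vc=[18]
2: 0x14 (blk 5, set 1) → MISS  vc=[18]
3: 0x76 (blk 29, set 1) → MISS  vc=[18, 5]
4: 0x15 (blk 5, set 1) → VC-HIT  vc=[18, 29]
5: 0x39 (blk 14, set 2) → MISS  vc=[18, 29, 22]
6: 0x15 (blk 5, set 1) → L1-HIT  vc=[18, 29, 22]
7: 0x74 (blk 29, set 1) → VC-HIT  vc=[18, 5, 22]
8: 0x17 (blk 5, set 1) → VC-HIT  vc=[18, 29, 22]
9: 0x58 (blk 22, set 2) → VC-HIT  vc=[18, 29, 14]
10: 0x1b (blk 6, set 2) → MISS  vc=[29, 14, 22]
11: 0x1a (blk 6, set 2) → L1-HIT  vc=[29, 14, 22]
12: 0x18 (blk 6, set 2) → L1-HIT  vc=[29, 14, 22]
13: 0x4a (blk 18, set 2) → MISS  vc=[14, 22, 6]
14: 0x16 (blk 5, set 1) → L1-HIT  vc=[14, 22, 6]
15: 0x19 (blk 6, set 2) → VC-HIT  vc=[14, 22, 18]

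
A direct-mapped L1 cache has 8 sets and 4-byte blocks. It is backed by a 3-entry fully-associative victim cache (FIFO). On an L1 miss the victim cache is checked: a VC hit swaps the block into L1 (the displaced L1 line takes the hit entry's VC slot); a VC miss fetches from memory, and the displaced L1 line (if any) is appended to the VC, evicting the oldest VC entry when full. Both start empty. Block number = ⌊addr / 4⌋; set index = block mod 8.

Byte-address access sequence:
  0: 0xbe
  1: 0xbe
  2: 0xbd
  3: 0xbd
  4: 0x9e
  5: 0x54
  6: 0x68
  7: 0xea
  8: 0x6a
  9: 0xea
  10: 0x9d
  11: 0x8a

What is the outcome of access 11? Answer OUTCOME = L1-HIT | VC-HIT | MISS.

OUTCOME = MISS

  [0] addr=0xbe blk=47 s=7: MISS | VC []
  [1] addr=0xbe blk=47 s=7: L1-HIT | VC []
  [2] addr=0xbd blk=47 s=7: L1-HIT | VC []
  [3] addr=0xbd blk=47 s=7: L1-HIT | VC []
  [4] addr=0x9e blk=39 s=7: MISS | VC [47]
  [5] addr=0x54 blk=21 s=5: MISS | VC [47]
  [6] addr=0x68 blk=26 s=2: MISS | VC [47]
  [7] addr=0xea blk=58 s=2: MISS | VC [47, 26]
  [8] addr=0x6a blk=26 s=2: VC-HIT | VC [47, 58]
  [9] addr=0xea blk=58 s=2: VC-HIT | VC [47, 26]
  [10] addr=0x9d blk=39 s=7: L1-HIT | VC [47, 26]
  [11] addr=0x8a blk=34 s=2: MISS | VC [47, 26, 58]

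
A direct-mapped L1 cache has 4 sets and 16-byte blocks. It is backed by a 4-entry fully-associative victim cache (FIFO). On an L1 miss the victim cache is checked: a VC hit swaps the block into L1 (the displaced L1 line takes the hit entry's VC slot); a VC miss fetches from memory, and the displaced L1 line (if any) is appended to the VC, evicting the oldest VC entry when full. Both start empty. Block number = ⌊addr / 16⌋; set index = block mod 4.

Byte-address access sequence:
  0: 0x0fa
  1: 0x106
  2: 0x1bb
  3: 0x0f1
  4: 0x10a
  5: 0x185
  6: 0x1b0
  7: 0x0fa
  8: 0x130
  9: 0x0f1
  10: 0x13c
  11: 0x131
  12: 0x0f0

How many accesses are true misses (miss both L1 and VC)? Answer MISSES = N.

MISSES = 5

  [0] addr=0xfa blk=15 s=3: MISS | VC []
  [1] addr=0x106 blk=16 s=0: MISS | VC []
  [2] addr=0x1bb blk=27 s=3: MISS | VC [15]
  [3] addr=0xf1 blk=15 s=3: VC-HIT | VC [27]
  [4] addr=0x10a blk=16 s=0: L1-HIT | VC [27]
  [5] addr=0x185 blk=24 s=0: MISS | VC [27, 16]
  [6] addr=0x1b0 blk=27 s=3: VC-HIT | VC [15, 16]
  [7] addr=0xfa blk=15 s=3: VC-HIT | VC [27, 16]
  [8] addr=0x130 blk=19 s=3: MISS | VC [27, 16, 15]
  [9] addr=0xf1 blk=15 s=3: VC-HIT | VC [27, 16, 19]
  [10] addr=0x13c blk=19 s=3: VC-HIT | VC [27, 16, 15]
  [11] addr=0x131 blk=19 s=3: L1-HIT | VC [27, 16, 15]
  [12] addr=0xf0 blk=15 s=3: VC-HIT | VC [27, 16, 19]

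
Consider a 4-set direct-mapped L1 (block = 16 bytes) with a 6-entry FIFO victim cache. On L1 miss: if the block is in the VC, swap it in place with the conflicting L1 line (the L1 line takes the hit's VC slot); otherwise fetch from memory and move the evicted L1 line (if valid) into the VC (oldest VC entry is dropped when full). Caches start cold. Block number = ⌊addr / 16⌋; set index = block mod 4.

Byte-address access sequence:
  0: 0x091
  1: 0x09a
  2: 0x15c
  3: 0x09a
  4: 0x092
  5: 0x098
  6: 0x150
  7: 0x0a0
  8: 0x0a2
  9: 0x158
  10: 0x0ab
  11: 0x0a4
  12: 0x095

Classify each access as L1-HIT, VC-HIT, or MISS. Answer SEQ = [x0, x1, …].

SEQ = [MISS, L1-HIT, MISS, VC-HIT, L1-HIT, L1-HIT, VC-HIT, MISS, L1-HIT, L1-HIT, L1-HIT, L1-HIT, VC-HIT]

  [0] addr=0x91 blk=9 s=1: MISS | VC []
  [1] addr=0x9a blk=9 s=1: L1-HIT | VC []
  [2] addr=0x15c blk=21 s=1: MISS | VC [9]
  [3] addr=0x9a blk=9 s=1: VC-HIT | VC [21]
  [4] addr=0x92 blk=9 s=1: L1-HIT | VC [21]
  [5] addr=0x98 blk=9 s=1: L1-HIT | VC [21]
  [6] addr=0x150 blk=21 s=1: VC-HIT | VC [9]
  [7] addr=0xa0 blk=10 s=2: MISS | VC [9]
  [8] addr=0xa2 blk=10 s=2: L1-HIT | VC [9]
  [9] addr=0x158 blk=21 s=1: L1-HIT | VC [9]
  [10] addr=0xab blk=10 s=2: L1-HIT | VC [9]
  [11] addr=0xa4 blk=10 s=2: L1-HIT | VC [9]
  [12] addr=0x95 blk=9 s=1: VC-HIT | VC [21]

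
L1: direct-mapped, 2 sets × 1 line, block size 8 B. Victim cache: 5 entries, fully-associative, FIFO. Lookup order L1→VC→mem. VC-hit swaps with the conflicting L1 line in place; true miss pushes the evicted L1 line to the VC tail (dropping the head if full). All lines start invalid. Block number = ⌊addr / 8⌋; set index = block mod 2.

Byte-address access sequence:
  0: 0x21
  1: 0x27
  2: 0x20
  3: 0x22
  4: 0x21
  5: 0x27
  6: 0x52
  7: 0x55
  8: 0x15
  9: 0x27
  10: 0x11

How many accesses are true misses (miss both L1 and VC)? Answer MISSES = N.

#0 0x21→b4/s0 MISS; vc=[]
#1 0x27→b4/s0 L1-HIT; vc=[]
#2 0x20→b4/s0 L1-HIT; vc=[]
#3 0x22→b4/s0 L1-HIT; vc=[]
#4 0x21→b4/s0 L1-HIT; vc=[]
#5 0x27→b4/s0 L1-HIT; vc=[]
#6 0x52→b10/s0 MISS; vc=[4]
#7 0x55→b10/s0 L1-HIT; vc=[4]
#8 0x15→b2/s0 MISS; vc=[4,10]
#9 0x27→b4/s0 VC-HIT; vc=[2,10]
#10 0x11→b2/s0 VC-HIT; vc=[4,10]

MISSES = 3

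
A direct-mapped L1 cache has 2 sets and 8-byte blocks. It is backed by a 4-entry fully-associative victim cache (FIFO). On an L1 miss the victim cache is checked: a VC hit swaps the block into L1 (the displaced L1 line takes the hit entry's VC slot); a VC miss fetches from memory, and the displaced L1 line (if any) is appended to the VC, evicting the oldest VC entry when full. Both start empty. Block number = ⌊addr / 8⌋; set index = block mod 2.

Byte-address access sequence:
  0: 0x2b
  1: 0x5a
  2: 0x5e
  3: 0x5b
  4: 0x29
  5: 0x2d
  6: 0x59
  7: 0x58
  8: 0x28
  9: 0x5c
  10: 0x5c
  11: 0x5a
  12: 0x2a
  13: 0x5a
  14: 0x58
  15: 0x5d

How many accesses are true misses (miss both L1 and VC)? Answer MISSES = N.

MISSES = 2

#0 0x2b→b5/s1 MISS; vc=[]
#1 0x5a→b11/s1 MISS; vc=[5]
#2 0x5e→b11/s1 L1-HIT; vc=[5]
#3 0x5b→b11/s1 L1-HIT; vc=[5]
#4 0x29→b5/s1 VC-HIT; vc=[11]
#5 0x2d→b5/s1 L1-HIT; vc=[11]
#6 0x59→b11/s1 VC-HIT; vc=[5]
#7 0x58→b11/s1 L1-HIT; vc=[5]
#8 0x28→b5/s1 VC-HIT; vc=[11]
#9 0x5c→b11/s1 VC-HIT; vc=[5]
#10 0x5c→b11/s1 L1-HIT; vc=[5]
#11 0x5a→b11/s1 L1-HIT; vc=[5]
#12 0x2a→b5/s1 VC-HIT; vc=[11]
#13 0x5a→b11/s1 VC-HIT; vc=[5]
#14 0x58→b11/s1 L1-HIT; vc=[5]
#15 0x5d→b11/s1 L1-HIT; vc=[5]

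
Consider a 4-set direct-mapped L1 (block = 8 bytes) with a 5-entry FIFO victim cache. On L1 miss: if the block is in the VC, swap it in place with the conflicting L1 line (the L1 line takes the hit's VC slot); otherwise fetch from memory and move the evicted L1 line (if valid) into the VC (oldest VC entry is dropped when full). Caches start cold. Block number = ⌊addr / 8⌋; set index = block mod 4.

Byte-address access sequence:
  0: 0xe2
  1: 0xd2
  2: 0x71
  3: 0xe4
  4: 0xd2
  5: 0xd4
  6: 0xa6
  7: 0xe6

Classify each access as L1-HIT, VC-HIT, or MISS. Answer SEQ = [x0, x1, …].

  [0] addr=0xe2 blk=28 s=0: MISS | VC []
  [1] addr=0xd2 blk=26 s=2: MISS | VC []
  [2] addr=0x71 blk=14 s=2: MISS | VC [26]
  [3] addr=0xe4 blk=28 s=0: L1-HIT | VC [26]
  [4] addr=0xd2 blk=26 s=2: VC-HIT | VC [14]
  [5] addr=0xd4 blk=26 s=2: L1-HIT | VC [14]
  [6] addr=0xa6 blk=20 s=0: MISS | VC [14, 28]
  [7] addr=0xe6 blk=28 s=0: VC-HIT | VC [14, 20]

SEQ = [MISS, MISS, MISS, L1-HIT, VC-HIT, L1-HIT, MISS, VC-HIT]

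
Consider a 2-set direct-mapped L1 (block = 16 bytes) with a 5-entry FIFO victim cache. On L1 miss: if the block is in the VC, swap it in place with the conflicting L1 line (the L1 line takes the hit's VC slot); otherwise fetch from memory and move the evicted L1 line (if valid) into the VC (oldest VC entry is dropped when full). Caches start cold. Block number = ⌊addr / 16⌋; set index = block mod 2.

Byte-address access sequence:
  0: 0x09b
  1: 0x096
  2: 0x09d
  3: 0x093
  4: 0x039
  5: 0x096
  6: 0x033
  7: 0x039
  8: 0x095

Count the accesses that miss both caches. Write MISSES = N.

0: 0x9b (blk 9, set 1) → MISS  vc=[]
1: 0x96 (blk 9, set 1) → L1-HIT  vc=[]
2: 0x9d (blk 9, set 1) → L1-HIT  vc=[]
3: 0x93 (blk 9, set 1) → L1-HIT  vc=[]
4: 0x39 (blk 3, set 1) → MISS  vc=[9]
5: 0x96 (blk 9, set 1) → VC-HIT  vc=[3]
6: 0x33 (blk 3, set 1) → VC-HIT  vc=[9]
7: 0x39 (blk 3, set 1) → L1-HIT  vc=[9]
8: 0x95 (blk 9, set 1) → VC-HIT  vc=[3]

MISSES = 2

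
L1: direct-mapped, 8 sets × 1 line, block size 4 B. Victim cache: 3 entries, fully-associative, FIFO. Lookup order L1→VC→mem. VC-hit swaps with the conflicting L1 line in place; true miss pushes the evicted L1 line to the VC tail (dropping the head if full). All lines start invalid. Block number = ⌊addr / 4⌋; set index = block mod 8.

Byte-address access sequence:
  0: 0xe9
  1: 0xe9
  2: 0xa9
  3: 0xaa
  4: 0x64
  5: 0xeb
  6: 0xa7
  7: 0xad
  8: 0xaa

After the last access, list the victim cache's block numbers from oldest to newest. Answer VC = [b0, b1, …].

VC = [58, 25]

  [0] addr=0xe9 blk=58 s=2: MISS | VC []
  [1] addr=0xe9 blk=58 s=2: L1-HIT | VC []
  [2] addr=0xa9 blk=42 s=2: MISS | VC [58]
  [3] addr=0xaa blk=42 s=2: L1-HIT | VC [58]
  [4] addr=0x64 blk=25 s=1: MISS | VC [58]
  [5] addr=0xeb blk=58 s=2: VC-HIT | VC [42]
  [6] addr=0xa7 blk=41 s=1: MISS | VC [42, 25]
  [7] addr=0xad blk=43 s=3: MISS | VC [42, 25]
  [8] addr=0xaa blk=42 s=2: VC-HIT | VC [58, 25]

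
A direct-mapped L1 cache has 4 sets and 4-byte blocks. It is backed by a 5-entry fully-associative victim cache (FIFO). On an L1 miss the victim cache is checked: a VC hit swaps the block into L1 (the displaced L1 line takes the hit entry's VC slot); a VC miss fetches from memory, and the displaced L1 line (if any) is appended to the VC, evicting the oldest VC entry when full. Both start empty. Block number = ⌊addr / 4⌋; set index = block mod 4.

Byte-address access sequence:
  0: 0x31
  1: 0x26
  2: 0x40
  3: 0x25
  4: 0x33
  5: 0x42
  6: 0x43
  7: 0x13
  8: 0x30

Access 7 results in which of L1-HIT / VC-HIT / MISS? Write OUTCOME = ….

OUTCOME = MISS

#0 0x31→b12/s0 MISS; vc=[]
#1 0x26→b9/s1 MISS; vc=[]
#2 0x40→b16/s0 MISS; vc=[12]
#3 0x25→b9/s1 L1-HIT; vc=[12]
#4 0x33→b12/s0 VC-HIT; vc=[16]
#5 0x42→b16/s0 VC-HIT; vc=[12]
#6 0x43→b16/s0 L1-HIT; vc=[12]
#7 0x13→b4/s0 MISS; vc=[12,16]
#8 0x30→b12/s0 VC-HIT; vc=[4,16]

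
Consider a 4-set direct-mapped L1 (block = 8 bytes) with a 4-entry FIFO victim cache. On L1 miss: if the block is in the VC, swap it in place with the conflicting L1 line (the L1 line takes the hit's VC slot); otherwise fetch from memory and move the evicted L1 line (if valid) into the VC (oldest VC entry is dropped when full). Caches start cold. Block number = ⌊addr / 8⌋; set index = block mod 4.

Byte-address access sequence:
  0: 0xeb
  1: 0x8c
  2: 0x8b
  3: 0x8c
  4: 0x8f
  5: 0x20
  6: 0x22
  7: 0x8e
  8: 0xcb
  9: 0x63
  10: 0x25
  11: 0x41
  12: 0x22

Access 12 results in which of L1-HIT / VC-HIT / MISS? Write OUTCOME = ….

OUTCOME = VC-HIT

  [0] addr=0xeb blk=29 s=1: MISS | VC []
  [1] addr=0x8c blk=17 s=1: MISS | VC [29]
  [2] addr=0x8b blk=17 s=1: L1-HIT | VC [29]
  [3] addr=0x8c blk=17 s=1: L1-HIT | VC [29]
  [4] addr=0x8f blk=17 s=1: L1-HIT | VC [29]
  [5] addr=0x20 blk=4 s=0: MISS | VC [29]
  [6] addr=0x22 blk=4 s=0: L1-HIT | VC [29]
  [7] addr=0x8e blk=17 s=1: L1-HIT | VC [29]
  [8] addr=0xcb blk=25 s=1: MISS | VC [29, 17]
  [9] addr=0x63 blk=12 s=0: MISS | VC [29, 17, 4]
  [10] addr=0x25 blk=4 s=0: VC-HIT | VC [29, 17, 12]
  [11] addr=0x41 blk=8 s=0: MISS | VC [29, 17, 12, 4]
  [12] addr=0x22 blk=4 s=0: VC-HIT | VC [29, 17, 12, 8]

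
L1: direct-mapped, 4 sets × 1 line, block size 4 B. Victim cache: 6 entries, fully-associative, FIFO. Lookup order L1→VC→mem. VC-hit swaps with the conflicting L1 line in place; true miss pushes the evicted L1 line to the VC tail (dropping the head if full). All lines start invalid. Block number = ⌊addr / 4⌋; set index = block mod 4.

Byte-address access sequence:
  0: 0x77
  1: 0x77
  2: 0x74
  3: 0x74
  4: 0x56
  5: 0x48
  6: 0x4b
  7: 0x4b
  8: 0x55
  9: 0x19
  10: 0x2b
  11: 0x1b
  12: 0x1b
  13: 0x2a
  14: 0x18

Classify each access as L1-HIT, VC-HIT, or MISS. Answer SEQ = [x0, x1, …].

SEQ = [MISS, L1-HIT, L1-HIT, L1-HIT, MISS, MISS, L1-HIT, L1-HIT, L1-HIT, MISS, MISS, VC-HIT, L1-HIT, VC-HIT, VC-HIT]

#0 0x77→b29/s1 MISS; vc=[]
#1 0x77→b29/s1 L1-HIT; vc=[]
#2 0x74→b29/s1 L1-HIT; vc=[]
#3 0x74→b29/s1 L1-HIT; vc=[]
#4 0x56→b21/s1 MISS; vc=[29]
#5 0x48→b18/s2 MISS; vc=[29]
#6 0x4b→b18/s2 L1-HIT; vc=[29]
#7 0x4b→b18/s2 L1-HIT; vc=[29]
#8 0x55→b21/s1 L1-HIT; vc=[29]
#9 0x19→b6/s2 MISS; vc=[29,18]
#10 0x2b→b10/s2 MISS; vc=[29,18,6]
#11 0x1b→b6/s2 VC-HIT; vc=[29,18,10]
#12 0x1b→b6/s2 L1-HIT; vc=[29,18,10]
#13 0x2a→b10/s2 VC-HIT; vc=[29,18,6]
#14 0x18→b6/s2 VC-HIT; vc=[29,18,10]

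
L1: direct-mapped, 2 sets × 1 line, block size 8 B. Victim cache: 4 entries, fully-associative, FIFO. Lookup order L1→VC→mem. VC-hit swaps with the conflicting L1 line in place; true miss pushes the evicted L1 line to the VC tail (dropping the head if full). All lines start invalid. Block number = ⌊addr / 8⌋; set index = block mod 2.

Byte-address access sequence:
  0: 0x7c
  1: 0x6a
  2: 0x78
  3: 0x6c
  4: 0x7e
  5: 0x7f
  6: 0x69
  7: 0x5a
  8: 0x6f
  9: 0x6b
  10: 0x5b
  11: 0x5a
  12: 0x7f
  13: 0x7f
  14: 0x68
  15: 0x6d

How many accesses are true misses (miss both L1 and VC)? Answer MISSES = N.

MISSES = 3

#0 0x7c→b15/s1 MISS; vc=[]
#1 0x6a→b13/s1 MISS; vc=[15]
#2 0x78→b15/s1 VC-HIT; vc=[13]
#3 0x6c→b13/s1 VC-HIT; vc=[15]
#4 0x7e→b15/s1 VC-HIT; vc=[13]
#5 0x7f→b15/s1 L1-HIT; vc=[13]
#6 0x69→b13/s1 VC-HIT; vc=[15]
#7 0x5a→b11/s1 MISS; vc=[15,13]
#8 0x6f→b13/s1 VC-HIT; vc=[15,11]
#9 0x6b→b13/s1 L1-HIT; vc=[15,11]
#10 0x5b→b11/s1 VC-HIT; vc=[15,13]
#11 0x5a→b11/s1 L1-HIT; vc=[15,13]
#12 0x7f→b15/s1 VC-HIT; vc=[11,13]
#13 0x7f→b15/s1 L1-HIT; vc=[11,13]
#14 0x68→b13/s1 VC-HIT; vc=[11,15]
#15 0x6d→b13/s1 L1-HIT; vc=[11,15]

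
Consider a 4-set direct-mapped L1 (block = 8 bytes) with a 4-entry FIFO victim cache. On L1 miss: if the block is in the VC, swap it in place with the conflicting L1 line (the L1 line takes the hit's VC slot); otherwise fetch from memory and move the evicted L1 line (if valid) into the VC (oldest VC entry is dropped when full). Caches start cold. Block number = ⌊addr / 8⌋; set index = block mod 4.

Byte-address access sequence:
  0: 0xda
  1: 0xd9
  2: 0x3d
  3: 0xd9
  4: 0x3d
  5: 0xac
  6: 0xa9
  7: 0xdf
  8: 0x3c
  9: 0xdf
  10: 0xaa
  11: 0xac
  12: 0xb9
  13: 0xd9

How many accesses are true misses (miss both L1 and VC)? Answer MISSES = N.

MISSES = 4

0: 0xda (blk 27, set 3) → MISS  vc=[]
1: 0xd9 (blk 27, set 3) → L1-HIT  vc=[]
2: 0x3d (blk 7, set 3) → MISS  vc=[27]
3: 0xd9 (blk 27, set 3) → VC-HIT  vc=[7]
4: 0x3d (blk 7, set 3) → VC-HIT  vc=[27]
5: 0xac (blk 21, set 1) → MISS  vc=[27]
6: 0xa9 (blk 21, set 1) → L1-HIT  vc=[27]
7: 0xdf (blk 27, set 3) → VC-HIT  vc=[7]
8: 0x3c (blk 7, set 3) → VC-HIT  vc=[27]
9: 0xdf (blk 27, set 3) → VC-HIT  vc=[7]
10: 0xaa (blk 21, set 1) → L1-HIT  vc=[7]
11: 0xac (blk 21, set 1) → L1-HIT  vc=[7]
12: 0xb9 (blk 23, set 3) → MISS  vc=[7, 27]
13: 0xd9 (blk 27, set 3) → VC-HIT  vc=[7, 23]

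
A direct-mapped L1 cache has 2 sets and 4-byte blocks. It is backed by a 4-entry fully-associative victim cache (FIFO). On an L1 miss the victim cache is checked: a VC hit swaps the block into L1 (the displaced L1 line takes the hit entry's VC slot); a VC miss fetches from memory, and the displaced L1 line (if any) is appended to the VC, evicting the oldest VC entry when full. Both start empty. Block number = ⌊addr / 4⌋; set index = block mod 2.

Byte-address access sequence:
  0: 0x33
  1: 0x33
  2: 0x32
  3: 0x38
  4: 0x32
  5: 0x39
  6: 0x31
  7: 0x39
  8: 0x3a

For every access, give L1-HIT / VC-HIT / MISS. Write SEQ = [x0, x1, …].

SEQ = [MISS, L1-HIT, L1-HIT, MISS, VC-HIT, VC-HIT, VC-HIT, VC-HIT, L1-HIT]

#0 0x33→b12/s0 MISS; vc=[]
#1 0x33→b12/s0 L1-HIT; vc=[]
#2 0x32→b12/s0 L1-HIT; vc=[]
#3 0x38→b14/s0 MISS; vc=[12]
#4 0x32→b12/s0 VC-HIT; vc=[14]
#5 0x39→b14/s0 VC-HIT; vc=[12]
#6 0x31→b12/s0 VC-HIT; vc=[14]
#7 0x39→b14/s0 VC-HIT; vc=[12]
#8 0x3a→b14/s0 L1-HIT; vc=[12]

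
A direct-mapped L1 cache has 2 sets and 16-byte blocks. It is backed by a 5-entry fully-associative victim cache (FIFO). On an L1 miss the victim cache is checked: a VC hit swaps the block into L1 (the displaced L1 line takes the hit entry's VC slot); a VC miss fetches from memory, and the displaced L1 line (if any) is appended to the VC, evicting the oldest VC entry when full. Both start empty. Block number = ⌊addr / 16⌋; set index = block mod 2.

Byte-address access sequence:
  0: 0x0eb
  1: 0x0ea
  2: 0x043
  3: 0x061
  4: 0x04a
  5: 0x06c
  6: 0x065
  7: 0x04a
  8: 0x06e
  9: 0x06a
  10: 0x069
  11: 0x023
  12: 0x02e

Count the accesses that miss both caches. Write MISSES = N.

MISSES = 4

#0 0xeb→b14/s0 MISS; vc=[]
#1 0xea→b14/s0 L1-HIT; vc=[]
#2 0x43→b4/s0 MISS; vc=[14]
#3 0x61→b6/s0 MISS; vc=[14,4]
#4 0x4a→b4/s0 VC-HIT; vc=[14,6]
#5 0x6c→b6/s0 VC-HIT; vc=[14,4]
#6 0x65→b6/s0 L1-HIT; vc=[14,4]
#7 0x4a→b4/s0 VC-HIT; vc=[14,6]
#8 0x6e→b6/s0 VC-HIT; vc=[14,4]
#9 0x6a→b6/s0 L1-HIT; vc=[14,4]
#10 0x69→b6/s0 L1-HIT; vc=[14,4]
#11 0x23→b2/s0 MISS; vc=[14,4,6]
#12 0x2e→b2/s0 L1-HIT; vc=[14,4,6]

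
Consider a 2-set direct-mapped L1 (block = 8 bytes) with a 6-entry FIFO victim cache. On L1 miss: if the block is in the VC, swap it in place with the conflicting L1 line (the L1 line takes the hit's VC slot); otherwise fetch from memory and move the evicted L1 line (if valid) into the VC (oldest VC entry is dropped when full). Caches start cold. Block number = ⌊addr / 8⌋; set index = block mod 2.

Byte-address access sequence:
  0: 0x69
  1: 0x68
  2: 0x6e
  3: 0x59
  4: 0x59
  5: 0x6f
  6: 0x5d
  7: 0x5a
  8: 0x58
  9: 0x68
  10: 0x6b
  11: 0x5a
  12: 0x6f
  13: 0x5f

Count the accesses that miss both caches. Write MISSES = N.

0: 0x69 (blk 13, set 1) → MISS  vc=[]
1: 0x68 (blk 13, set 1) → L1-HIT  vc=[]
2: 0x6e (blk 13, set 1) → L1-HIT  vc=[]
3: 0x59 (blk 11, set 1) → MISS  vc=[13]
4: 0x59 (blk 11, set 1) → L1-HIT  vc=[13]
5: 0x6f (blk 13, set 1) → VC-HIT  vc=[11]
6: 0x5d (blk 11, set 1) → VC-HIT  vc=[13]
7: 0x5a (blk 11, set 1) → L1-HIT  vc=[13]
8: 0x58 (blk 11, set 1) → L1-HIT  vc=[13]
9: 0x68 (blk 13, set 1) → VC-HIT  vc=[11]
10: 0x6b (blk 13, set 1) → L1-HIT  vc=[11]
11: 0x5a (blk 11, set 1) → VC-HIT  vc=[13]
12: 0x6f (blk 13, set 1) → VC-HIT  vc=[11]
13: 0x5f (blk 11, set 1) → VC-HIT  vc=[13]

MISSES = 2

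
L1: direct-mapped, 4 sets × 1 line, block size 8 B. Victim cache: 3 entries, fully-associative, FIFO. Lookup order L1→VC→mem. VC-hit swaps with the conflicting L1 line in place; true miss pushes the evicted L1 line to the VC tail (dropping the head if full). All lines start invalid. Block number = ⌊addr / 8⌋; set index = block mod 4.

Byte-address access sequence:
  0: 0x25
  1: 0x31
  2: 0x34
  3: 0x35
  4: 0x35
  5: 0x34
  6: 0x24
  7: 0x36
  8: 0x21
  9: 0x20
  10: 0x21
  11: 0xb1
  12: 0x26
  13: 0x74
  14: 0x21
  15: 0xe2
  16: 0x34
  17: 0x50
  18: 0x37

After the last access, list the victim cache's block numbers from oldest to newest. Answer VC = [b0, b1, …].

VC = [22, 4, 10]

0: 0x25 (blk 4, set 0) → MISS  vc=[]
1: 0x31 (blk 6, set 2) → MISS  vc=[]
2: 0x34 (blk 6, set 2) → L1-HIT  vc=[]
3: 0x35 (blk 6, set 2) → L1-HIT  vc=[]
4: 0x35 (blk 6, set 2) → L1-HIT  vc=[]
5: 0x34 (blk 6, set 2) → L1-HIT  vc=[]
6: 0x24 (blk 4, set 0) → L1-HIT  vc=[]
7: 0x36 (blk 6, set 2) → L1-HIT  vc=[]
8: 0x21 (blk 4, set 0) → L1-HIT  vc=[]
9: 0x20 (blk 4, set 0) → L1-HIT  vc=[]
10: 0x21 (blk 4, set 0) → L1-HIT  vc=[]
11: 0xb1 (blk 22, set 2) → MISS  vc=[6]
12: 0x26 (blk 4, set 0) → L1-HIT  vc=[6]
13: 0x74 (blk 14, set 2) → MISS  vc=[6, 22]
14: 0x21 (blk 4, set 0) → L1-HIT  vc=[6, 22]
15: 0xe2 (blk 28, set 0) → MISS  vc=[6, 22, 4]
16: 0x34 (blk 6, set 2) → VC-HIT  vc=[14, 22, 4]
17: 0x50 (blk 10, set 2) → MISS  vc=[22, 4, 6]
18: 0x37 (blk 6, set 2) → VC-HIT  vc=[22, 4, 10]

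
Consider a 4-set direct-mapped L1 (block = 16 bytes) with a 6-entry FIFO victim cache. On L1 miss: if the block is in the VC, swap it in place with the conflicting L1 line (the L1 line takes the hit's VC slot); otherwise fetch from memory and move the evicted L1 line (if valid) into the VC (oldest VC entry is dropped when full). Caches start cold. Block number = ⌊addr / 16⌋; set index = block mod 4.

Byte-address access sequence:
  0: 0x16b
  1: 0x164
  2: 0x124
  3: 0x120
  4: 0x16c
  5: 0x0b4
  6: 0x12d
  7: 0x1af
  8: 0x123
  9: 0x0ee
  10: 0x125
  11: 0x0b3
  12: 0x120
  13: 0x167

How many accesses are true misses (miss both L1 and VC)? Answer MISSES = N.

MISSES = 5

0: 0x16b (blk 22, set 2) → MISS  vc=[]
1: 0x164 (blk 22, set 2) → L1-HIT  vc=[]
2: 0x124 (blk 18, set 2) → MISS  vc=[22]
3: 0x120 (blk 18, set 2) → L1-HIT  vc=[22]
4: 0x16c (blk 22, set 2) → VC-HIT  vc=[18]
5: 0xb4 (blk 11, set 3) → MISS  vc=[18]
6: 0x12d (blk 18, set 2) → VC-HIT  vc=[22]
7: 0x1af (blk 26, set 2) → MISS  vc=[22, 18]
8: 0x123 (blk 18, set 2) → VC-HIT  vc=[22, 26]
9: 0xee (blk 14, set 2) → MISS  vc=[22, 26, 18]
10: 0x125 (blk 18, set 2) → VC-HIT  vc=[22, 26, 14]
11: 0xb3 (blk 11, set 3) → L1-HIT  vc=[22, 26, 14]
12: 0x120 (blk 18, set 2) → L1-HIT  vc=[22, 26, 14]
13: 0x167 (blk 22, set 2) → VC-HIT  vc=[18, 26, 14]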